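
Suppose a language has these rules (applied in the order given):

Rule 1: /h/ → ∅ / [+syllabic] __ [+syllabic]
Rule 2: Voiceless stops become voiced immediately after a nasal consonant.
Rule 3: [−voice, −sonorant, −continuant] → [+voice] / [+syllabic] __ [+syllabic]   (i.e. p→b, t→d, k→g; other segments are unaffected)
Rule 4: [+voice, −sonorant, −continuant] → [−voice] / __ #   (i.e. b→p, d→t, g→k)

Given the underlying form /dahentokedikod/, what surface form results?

Rule 1 (intervocalic h-deletion): /h/ occurs between vowels /a/ and /e/, so it deletes. /dahentokedikod/ → daentokedikod.
Rule 2 (post-nasal voicing): /t/ is a voiceless stop immediately after the nasal /n/, so it voices to [d]. /daentokedikod/ → daendokedikod.
Rule 3 (intervocalic voicing): /k/ is a voiceless stop between vowels /o/ and /e/, so it voices to [g]. /k/ is a voiceless stop between vowels /i/ and /o/, so it voices to [g]. /daendokedikod/ → daendogedigod.
Rule 4 (final devoicing): /d/ is a voiced stop in word-final position, so it devoices to [t]. /daendogedigod/ → daendogedigot.

daendogedigot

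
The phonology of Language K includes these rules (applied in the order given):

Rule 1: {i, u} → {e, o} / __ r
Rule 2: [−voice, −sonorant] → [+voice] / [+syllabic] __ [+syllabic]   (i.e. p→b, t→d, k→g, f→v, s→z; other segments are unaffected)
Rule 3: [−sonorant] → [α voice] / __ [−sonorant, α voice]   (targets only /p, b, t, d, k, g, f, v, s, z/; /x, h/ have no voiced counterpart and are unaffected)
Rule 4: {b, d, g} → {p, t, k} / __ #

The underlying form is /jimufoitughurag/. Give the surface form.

Rule 1 (pre-rhotic lowering): /u/ is a high vowel immediately before /r/, so it lowers to [o]. /jimufoitughurag/ → jimufoitughorag.
Rule 2 (intervocalic voicing): /f/ is a voiceless obstruent between vowels /u/ and /o/, so it voices to [v]. /t/ is a voiceless obstruent between vowels /i/ and /u/, so it voices to [d]. /jimufoitughorag/ → jimuvoidughorag.
Rule 3 (regressive voicing assimilation): /g/ precedes the voiceless obstruent /h/, so it devoices to [k] by assimilation. /jimuvoidughorag/ → jimuvoidukhorag.
Rule 4 (final devoicing): /g/ is a voiced stop in word-final position, so it devoices to [k]. /jimuvoidukhorag/ → jimuvoidukhorak.

jimuvoidukhorak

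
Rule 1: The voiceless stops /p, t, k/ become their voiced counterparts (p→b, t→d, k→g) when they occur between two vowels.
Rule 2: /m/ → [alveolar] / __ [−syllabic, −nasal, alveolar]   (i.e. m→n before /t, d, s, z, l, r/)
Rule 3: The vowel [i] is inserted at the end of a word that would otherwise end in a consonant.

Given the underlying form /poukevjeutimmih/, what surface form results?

pougevjeudimmihi

Rule 1 (intervocalic voicing): /k/ is a voiceless stop between vowels /u/ and /e/, so it voices to [g]. /t/ is a voiceless stop between vowels /u/ and /i/, so it voices to [d]. /poukevjeutimmih/ → pougevjeudimmih.
Rule 2 (nasal place assimilation): no segment meets the environment; /pougevjeudimmih/ is unchanged.
Rule 3 (final i-epenthesis): the form ends in the consonant /h/, so [i] is inserted word-finally. /pougevjeudimmih/ → pougevjeudimmihi.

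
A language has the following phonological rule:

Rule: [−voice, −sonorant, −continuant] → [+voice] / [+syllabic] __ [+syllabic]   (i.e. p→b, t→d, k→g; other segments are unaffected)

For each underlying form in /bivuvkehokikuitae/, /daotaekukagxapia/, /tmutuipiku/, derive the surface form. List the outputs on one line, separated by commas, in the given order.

bivuvkehogiguidae, daodaegugagxabia, tmuduibigu

/bivuvkehokikuitae/: /k/ is a voiceless stop between vowels /o/ and /i/, so it voices to [g]. /k/ is a voiceless stop between vowels /i/ and /u/, so it voices to [g]. /t/ is a voiceless stop between vowels /i/ and /a/, so it voices to [d]. → [bivuvkehogiguidae].
/daotaekukagxapia/: /t/ is a voiceless stop between vowels /o/ and /a/, so it voices to [d]. /k/ is a voiceless stop between vowels /e/ and /u/, so it voices to [g]. /k/ is a voiceless stop between vowels /u/ and /a/, so it voices to [g]. /p/ is a voiceless stop between vowels /a/ and /i/, so it voices to [b]. → [daodaegugagxabia].
/tmutuipiku/: /t/ is a voiceless stop between vowels /u/ and /u/, so it voices to [d]. /p/ is a voiceless stop between vowels /i/ and /i/, so it voices to [b]. /k/ is a voiceless stop between vowels /i/ and /u/, so it voices to [g]. → [tmuduibigu].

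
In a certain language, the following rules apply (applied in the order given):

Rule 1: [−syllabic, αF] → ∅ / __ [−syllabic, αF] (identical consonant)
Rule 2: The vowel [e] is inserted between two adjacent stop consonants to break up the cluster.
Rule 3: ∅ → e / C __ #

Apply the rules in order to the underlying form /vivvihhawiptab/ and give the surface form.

vivihawipetabe

Rule 1 (degemination): /vv/ is a geminate; the first /v/ deletes. /hh/ is a geminate; the first /h/ deletes. /vivvihhawiptab/ → vivihawiptab.
Rule 2 (stop-cluster e-epenthesis): /p/ and /t/ form a stop–stop cluster, so [e] is inserted between them. /vivihawiptab/ → vivihawipetab.
Rule 3 (final e-epenthesis): the form ends in the consonant /b/, so [e] is inserted word-finally. /vivihawipetab/ → vivihawipetabe.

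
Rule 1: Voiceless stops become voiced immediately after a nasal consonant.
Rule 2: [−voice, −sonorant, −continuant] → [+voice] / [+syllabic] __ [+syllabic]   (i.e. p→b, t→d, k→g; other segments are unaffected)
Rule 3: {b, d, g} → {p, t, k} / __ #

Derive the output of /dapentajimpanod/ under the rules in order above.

dabendajimbanot

Rule 1 (post-nasal voicing): /t/ is a voiceless stop immediately after the nasal /n/, so it voices to [d]. /p/ is a voiceless stop immediately after the nasal /m/, so it voices to [b]. /dapentajimpanod/ → dapendajimbanod.
Rule 2 (intervocalic voicing): /p/ is a voiceless stop between vowels /a/ and /e/, so it voices to [b]. /dapendajimbanod/ → dabendajimbanod.
Rule 3 (final devoicing): /d/ is a voiced stop in word-final position, so it devoices to [t]. /dabendajimbanod/ → dabendajimbanot.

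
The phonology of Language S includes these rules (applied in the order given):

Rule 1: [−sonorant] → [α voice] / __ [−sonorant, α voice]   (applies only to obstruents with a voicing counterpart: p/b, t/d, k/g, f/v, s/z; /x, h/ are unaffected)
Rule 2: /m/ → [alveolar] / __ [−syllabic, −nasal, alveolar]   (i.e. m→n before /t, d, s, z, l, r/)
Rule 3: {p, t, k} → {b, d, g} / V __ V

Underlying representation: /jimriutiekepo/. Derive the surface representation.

Rule 1 (regressive voicing assimilation): no segment meets the environment; /jimriutiekepo/ is unchanged.
Rule 2 (nasal place assimilation): /m/ precedes the alveolar consonant /r/, so it assimilates in place to [n]. /jimriutiekepo/ → jinriutiekepo.
Rule 3 (intervocalic voicing): /t/ is a voiceless stop between vowels /u/ and /i/, so it voices to [d]. /k/ is a voiceless stop between vowels /e/ and /e/, so it voices to [g]. /p/ is a voiceless stop between vowels /e/ and /o/, so it voices to [b]. /jinriutiekepo/ → jinriudiegebo.

jinriudiegebo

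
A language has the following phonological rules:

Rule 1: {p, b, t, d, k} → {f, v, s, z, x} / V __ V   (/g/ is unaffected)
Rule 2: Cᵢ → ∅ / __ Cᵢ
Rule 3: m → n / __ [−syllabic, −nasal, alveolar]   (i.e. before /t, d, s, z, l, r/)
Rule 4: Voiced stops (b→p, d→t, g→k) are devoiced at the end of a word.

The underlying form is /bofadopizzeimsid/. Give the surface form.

Rule 1 (intervocalic spirantization): /d/ is a stop between vowels /a/ and /o/, so it spirantizes to the fricative [z]. /p/ is a stop between vowels /o/ and /i/, so it spirantizes to the fricative [f]. /bofadopizzeimsid/ → bofazofizzeimsid.
Rule 2 (degemination): /zz/ is a geminate; the first /z/ deletes. /bofazofizzeimsid/ → bofazofizeimsid.
Rule 3 (nasal place assimilation): /m/ precedes the alveolar consonant /s/, so it assimilates in place to [n]. /bofazofizeimsid/ → bofazofizeinsid.
Rule 4 (final devoicing): /d/ is a voiced stop in word-final position, so it devoices to [t]. /bofazofizeinsid/ → bofazofizeinsit.

bofazofizeinsit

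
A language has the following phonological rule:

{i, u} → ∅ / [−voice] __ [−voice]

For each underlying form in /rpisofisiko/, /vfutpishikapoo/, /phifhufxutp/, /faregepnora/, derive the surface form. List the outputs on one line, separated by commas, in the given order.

rpsofsko, vftpshkapoo, phfhfxtp, faregepnora

/rpisofisiko/: /i/ is a high vowel flanked by voiceless consonants /p/ and /s/, so it deletes. /i/ is a high vowel flanked by voiceless consonants /f/ and /s/, so it deletes. /i/ is a high vowel flanked by voiceless consonants /s/ and /k/, so it deletes. → [rpsofsko].
/vfutpishikapoo/: /u/ is a high vowel flanked by voiceless consonants /f/ and /t/, so it deletes. /i/ is a high vowel flanked by voiceless consonants /p/ and /s/, so it deletes. /i/ is a high vowel flanked by voiceless consonants /h/ and /k/, so it deletes. → [vftpshkapoo].
/phifhufxutp/: /i/ is a high vowel flanked by voiceless consonants /h/ and /f/, so it deletes. /u/ is a high vowel flanked by voiceless consonants /h/ and /f/, so it deletes. /u/ is a high vowel flanked by voiceless consonants /x/ and /t/, so it deletes. → [phfhfxtp].
/faregepnora/: the rule's environment is not met; surfaces unchanged as [faregepnora].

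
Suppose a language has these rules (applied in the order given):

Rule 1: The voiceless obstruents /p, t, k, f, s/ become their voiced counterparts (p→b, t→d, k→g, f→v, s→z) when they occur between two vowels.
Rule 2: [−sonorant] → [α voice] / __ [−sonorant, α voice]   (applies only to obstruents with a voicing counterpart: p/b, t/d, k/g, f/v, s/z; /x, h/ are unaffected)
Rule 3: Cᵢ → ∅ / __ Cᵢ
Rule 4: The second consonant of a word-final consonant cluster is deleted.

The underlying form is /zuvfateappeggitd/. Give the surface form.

Rule 1 (intervocalic voicing): /t/ is a voiceless obstruent between vowels /a/ and /e/, so it voices to [d]. /zuvfateappeggitd/ → zuvfadeappeggitd.
Rule 2 (regressive voicing assimilation): /v/ precedes the voiceless obstruent /f/, so it devoices to [f] by assimilation. /t/ precedes the voiced obstruent /d/, so it voices to [d] by assimilation. /zuvfadeappeggitd/ → zuffadeappeggidd.
Rule 3 (degemination): /ff/ is a geminate; the first /f/ deletes. /pp/ is a geminate; the first /p/ deletes. /gg/ is a geminate; the first /g/ deletes. /dd/ is a geminate; the first /d/ deletes. /zuffadeappeggidd/ → zufadeapegid.
Rule 4 (final cluster simplification): no segment meets the environment; /zufadeapegid/ is unchanged.

zufadeapegid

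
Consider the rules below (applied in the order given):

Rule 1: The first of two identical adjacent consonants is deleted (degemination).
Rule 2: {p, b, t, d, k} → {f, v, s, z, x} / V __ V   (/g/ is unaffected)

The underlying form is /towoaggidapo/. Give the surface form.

towoagizafo

Rule 1 (degemination): /gg/ is a geminate; the first /g/ deletes. /towoaggidapo/ → towoagidapo.
Rule 2 (intervocalic spirantization): /d/ is a stop between vowels /i/ and /a/, so it spirantizes to the fricative [z]. /p/ is a stop between vowels /a/ and /o/, so it spirantizes to the fricative [f]. /towoagidapo/ → towoagizafo.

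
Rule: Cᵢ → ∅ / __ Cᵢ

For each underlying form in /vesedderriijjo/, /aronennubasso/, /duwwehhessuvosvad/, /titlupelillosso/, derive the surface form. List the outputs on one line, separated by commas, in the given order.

/vesedderriijjo/: /dd/ is a geminate; the first /d/ deletes. /rr/ is a geminate; the first /r/ deletes. /jj/ is a geminate; the first /j/ deletes. → [vesederiijo].
/aronennubasso/: /nn/ is a geminate; the first /n/ deletes. /ss/ is a geminate; the first /s/ deletes. → [aronenubaso].
/duwwehhessuvosvad/: /ww/ is a geminate; the first /w/ deletes. /hh/ is a geminate; the first /h/ deletes. /ss/ is a geminate; the first /s/ deletes. → [duwehesuvosvad].
/titlupelillosso/: /ll/ is a geminate; the first /l/ deletes. /ss/ is a geminate; the first /s/ deletes. → [titlupeliloso].

vesederiijo, aronenubaso, duwehesuvosvad, titlupeliloso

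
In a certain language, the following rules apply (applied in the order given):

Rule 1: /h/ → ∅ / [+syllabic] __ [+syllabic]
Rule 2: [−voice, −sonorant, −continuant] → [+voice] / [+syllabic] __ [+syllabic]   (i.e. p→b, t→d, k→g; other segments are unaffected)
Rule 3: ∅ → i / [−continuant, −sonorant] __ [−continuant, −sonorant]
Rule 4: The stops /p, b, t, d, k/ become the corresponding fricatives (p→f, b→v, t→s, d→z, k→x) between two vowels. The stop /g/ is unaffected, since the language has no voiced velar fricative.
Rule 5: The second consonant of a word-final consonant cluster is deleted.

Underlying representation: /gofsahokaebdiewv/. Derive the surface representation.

gofsaogaeviziew

Rule 1 (intervocalic h-deletion): /h/ occurs between vowels /a/ and /o/, so it deletes. /gofsahokaebdiewv/ → gofsaokaebdiewv.
Rule 2 (intervocalic voicing): /k/ is a voiceless stop between vowels /o/ and /a/, so it voices to [g]. /gofsaokaebdiewv/ → gofsaogaebdiewv.
Rule 3 (stop-cluster i-epenthesis): /b/ and /d/ form a stop–stop cluster, so [i] is inserted between them. /gofsaogaebdiewv/ → gofsaogaebidiewv.
Rule 4 (intervocalic spirantization): /b/ is a stop between vowels /e/ and /i/, so it spirantizes to the fricative [v]. /d/ is a stop between vowels /i/ and /i/, so it spirantizes to the fricative [z]. /gofsaogaebidiewv/ → gofsaogaeviziewv.
Rule 5 (final cluster simplification): /v/ is the second consonant of a word-final cluster /wv/, so it deletes. /gofsaogaeviziewv/ → gofsaogaeviziew.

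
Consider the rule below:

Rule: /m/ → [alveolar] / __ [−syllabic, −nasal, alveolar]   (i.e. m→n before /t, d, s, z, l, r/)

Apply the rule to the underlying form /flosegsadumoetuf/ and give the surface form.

No segment of /flosegsadumoetuf/ meets the structural description of the rule, so the form surfaces unchanged.

flosegsadumoetuf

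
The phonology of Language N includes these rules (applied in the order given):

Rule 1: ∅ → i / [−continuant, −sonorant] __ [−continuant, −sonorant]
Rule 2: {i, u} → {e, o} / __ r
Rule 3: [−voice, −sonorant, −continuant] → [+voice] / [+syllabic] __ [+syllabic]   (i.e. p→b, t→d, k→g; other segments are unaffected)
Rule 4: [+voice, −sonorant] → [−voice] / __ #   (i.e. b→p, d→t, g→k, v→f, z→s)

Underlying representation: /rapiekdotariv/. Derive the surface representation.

rabiegidodarif

Rule 1 (stop-cluster i-epenthesis): /k/ and /d/ form a stop–stop cluster, so [i] is inserted between them. /rapiekdotariv/ → rapiekidotariv.
Rule 2 (pre-rhotic lowering): no segment meets the environment; /rapiekidotariv/ is unchanged.
Rule 3 (intervocalic voicing): /p/ is a voiceless stop between vowels /a/ and /i/, so it voices to [b]. /k/ is a voiceless stop between vowels /e/ and /i/, so it voices to [g]. /t/ is a voiceless stop between vowels /o/ and /a/, so it voices to [d]. /rapiekidotariv/ → rabiegidodariv.
Rule 4 (final devoicing): /v/ is a voiced obstruent in word-final position, so it devoices to [f]. /rabiegidodariv/ → rabiegidodarif.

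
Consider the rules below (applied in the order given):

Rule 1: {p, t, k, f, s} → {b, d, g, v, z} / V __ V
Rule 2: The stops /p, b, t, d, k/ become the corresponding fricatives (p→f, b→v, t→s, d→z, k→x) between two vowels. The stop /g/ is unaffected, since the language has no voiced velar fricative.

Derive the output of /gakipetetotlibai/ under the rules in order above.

Rule 1 (intervocalic voicing): /k/ is a voiceless obstruent between vowels /a/ and /i/, so it voices to [g]. /p/ is a voiceless obstruent between vowels /i/ and /e/, so it voices to [b]. /t/ is a voiceless obstruent between vowels /e/ and /e/, so it voices to [d]. /t/ is a voiceless obstruent between vowels /e/ and /o/, so it voices to [d]. /gakipetetotlibai/ → gagibededotlibai.
Rule 2 (intervocalic spirantization): /b/ is a stop between vowels /i/ and /e/, so it spirantizes to the fricative [v]. /d/ is a stop between vowels /e/ and /e/, so it spirantizes to the fricative [z]. /d/ is a stop between vowels /e/ and /o/, so it spirantizes to the fricative [z]. /b/ is a stop between vowels /i/ and /a/, so it spirantizes to the fricative [v]. /gagibededotlibai/ → gagivezezotlivai.

gagivezezotlivai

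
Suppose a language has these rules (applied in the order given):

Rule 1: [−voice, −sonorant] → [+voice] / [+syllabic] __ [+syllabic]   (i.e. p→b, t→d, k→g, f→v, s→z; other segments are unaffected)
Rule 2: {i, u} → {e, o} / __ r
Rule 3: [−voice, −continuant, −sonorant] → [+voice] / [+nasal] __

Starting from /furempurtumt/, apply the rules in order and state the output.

forembortumd

Rule 1 (intervocalic voicing): no segment meets the environment; /furempurtumt/ is unchanged.
Rule 2 (pre-rhotic lowering): /u/ is a high vowel immediately before /r/, so it lowers to [o]. /u/ is a high vowel immediately before /r/, so it lowers to [o]. /furempurtumt/ → foremportumt.
Rule 3 (post-nasal voicing): /p/ is a voiceless stop immediately after the nasal /m/, so it voices to [b]. /t/ is a voiceless stop immediately after the nasal /m/, so it voices to [d]. /foremportumt/ → forembortumd.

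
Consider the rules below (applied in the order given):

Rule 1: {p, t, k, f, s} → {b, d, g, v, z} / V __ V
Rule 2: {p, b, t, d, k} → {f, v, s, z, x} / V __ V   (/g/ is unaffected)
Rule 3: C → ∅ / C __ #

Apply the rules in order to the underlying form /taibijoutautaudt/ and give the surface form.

taivijouzauzaud

Rule 1 (intervocalic voicing): /t/ is a voiceless obstruent between vowels /u/ and /a/, so it voices to [d]. /t/ is a voiceless obstruent between vowels /u/ and /a/, so it voices to [d]. /taibijoutautaudt/ → taibijoudaudaudt.
Rule 2 (intervocalic spirantization): /b/ is a stop between vowels /i/ and /i/, so it spirantizes to the fricative [v]. /d/ is a stop between vowels /u/ and /a/, so it spirantizes to the fricative [z]. /d/ is a stop between vowels /u/ and /a/, so it spirantizes to the fricative [z]. /taibijoudaudaudt/ → taivijouzauzaudt.
Rule 3 (final cluster simplification): /t/ is the second consonant of a word-final cluster /dt/, so it deletes. /taivijouzauzaudt/ → taivijouzauzaud.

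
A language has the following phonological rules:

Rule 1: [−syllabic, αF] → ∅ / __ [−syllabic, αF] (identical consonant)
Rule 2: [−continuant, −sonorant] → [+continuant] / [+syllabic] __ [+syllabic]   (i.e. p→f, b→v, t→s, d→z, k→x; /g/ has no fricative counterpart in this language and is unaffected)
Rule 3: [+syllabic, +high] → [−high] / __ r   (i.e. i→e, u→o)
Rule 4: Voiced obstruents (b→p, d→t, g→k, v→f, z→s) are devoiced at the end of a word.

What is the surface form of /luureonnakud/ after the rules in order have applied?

Rule 1 (degemination): /nn/ is a geminate; the first /n/ deletes. /luureonnakud/ → luureonakud.
Rule 2 (intervocalic spirantization): /k/ is a stop between vowels /a/ and /u/, so it spirantizes to the fricative [x]. /luureonakud/ → luureonaxud.
Rule 3 (pre-rhotic lowering): /u/ is a high vowel immediately before /r/, so it lowers to [o]. /luureonaxud/ → luoreonaxud.
Rule 4 (final devoicing): /d/ is a voiced obstruent in word-final position, so it devoices to [t]. /luoreonaxud/ → luoreonaxut.

luoreonaxut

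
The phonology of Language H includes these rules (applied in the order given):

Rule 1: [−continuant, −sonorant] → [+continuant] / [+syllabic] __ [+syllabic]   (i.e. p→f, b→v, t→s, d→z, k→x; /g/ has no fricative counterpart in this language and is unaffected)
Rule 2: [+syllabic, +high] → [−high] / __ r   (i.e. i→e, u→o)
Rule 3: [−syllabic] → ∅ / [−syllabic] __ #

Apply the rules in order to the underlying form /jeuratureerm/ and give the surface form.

Rule 1 (intervocalic spirantization): /t/ is a stop between vowels /a/ and /u/, so it spirantizes to the fricative [s]. /jeuratureerm/ → jeurasureerm.
Rule 2 (pre-rhotic lowering): /u/ is a high vowel immediately before /r/, so it lowers to [o]. /u/ is a high vowel immediately before /r/, so it lowers to [o]. /jeurasureerm/ → jeorasoreerm.
Rule 3 (final cluster simplification): /m/ is the second consonant of a word-final cluster /rm/, so it deletes. /jeorasoreerm/ → jeorasoreer.

jeorasoreer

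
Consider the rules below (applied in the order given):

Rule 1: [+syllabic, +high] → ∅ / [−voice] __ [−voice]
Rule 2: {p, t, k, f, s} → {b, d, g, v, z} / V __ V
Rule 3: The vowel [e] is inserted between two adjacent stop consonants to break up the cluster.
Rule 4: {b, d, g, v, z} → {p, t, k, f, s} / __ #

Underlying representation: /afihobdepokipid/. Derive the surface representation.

Rule 1 (high vowel syncope): /i/ is a high vowel flanked by voiceless consonants /f/ and /h/, so it deletes. /i/ is a high vowel flanked by voiceless consonants /k/ and /p/, so it deletes. /afihobdepokipid/ → afhobdepokpid.
Rule 2 (intervocalic voicing): /p/ is a voiceless obstruent between vowels /e/ and /o/, so it voices to [b]. /afhobdepokpid/ → afhobdebokpid.
Rule 3 (stop-cluster e-epenthesis): /b/ and /d/ form a stop–stop cluster, so [e] is inserted between them. /k/ and /p/ form a stop–stop cluster, so [e] is inserted between them. /afhobdebokpid/ → afhobedebokepid.
Rule 4 (final devoicing): /d/ is a voiced obstruent in word-final position, so it devoices to [t]. /afhobedebokepid/ → afhobedebokepit.

afhobedebokepit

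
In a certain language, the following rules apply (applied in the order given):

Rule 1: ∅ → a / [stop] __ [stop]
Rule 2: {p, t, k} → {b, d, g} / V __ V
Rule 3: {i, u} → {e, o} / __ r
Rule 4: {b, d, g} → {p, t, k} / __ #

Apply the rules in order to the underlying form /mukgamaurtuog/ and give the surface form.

mugagamaortuok

Rule 1 (stop-cluster a-epenthesis): /k/ and /g/ form a stop–stop cluster, so [a] is inserted between them. /mukgamaurtuog/ → mukagamaurtuog.
Rule 2 (intervocalic voicing): /k/ is a voiceless stop between vowels /u/ and /a/, so it voices to [g]. /mukagamaurtuog/ → mugagamaurtuog.
Rule 3 (pre-rhotic lowering): /u/ is a high vowel immediately before /r/, so it lowers to [o]. /mugagamaurtuog/ → mugagamaortuog.
Rule 4 (final devoicing): /g/ is a voiced stop in word-final position, so it devoices to [k]. /mugagamaortuog/ → mugagamaortuok.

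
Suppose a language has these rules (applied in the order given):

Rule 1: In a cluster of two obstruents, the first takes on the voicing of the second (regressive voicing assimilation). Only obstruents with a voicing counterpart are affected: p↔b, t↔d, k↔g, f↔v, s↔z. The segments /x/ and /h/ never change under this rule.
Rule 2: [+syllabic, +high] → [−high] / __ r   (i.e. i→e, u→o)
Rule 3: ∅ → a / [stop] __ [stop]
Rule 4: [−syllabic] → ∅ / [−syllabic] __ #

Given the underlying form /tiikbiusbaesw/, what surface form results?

tiigabiuzbaes

Rule 1 (regressive voicing assimilation): /k/ precedes the voiced obstruent /b/, so it voices to [g] by assimilation. /s/ precedes the voiced obstruent /b/, so it voices to [z] by assimilation. /tiikbiusbaesw/ → tiigbiuzbaesw.
Rule 2 (pre-rhotic lowering): no segment meets the environment; /tiigbiuzbaesw/ is unchanged.
Rule 3 (stop-cluster a-epenthesis): /g/ and /b/ form a stop–stop cluster, so [a] is inserted between them. /tiigbiuzbaesw/ → tiigabiuzbaesw.
Rule 4 (final cluster simplification): /w/ is the second consonant of a word-final cluster /sw/, so it deletes. /tiigabiuzbaesw/ → tiigabiuzbaes.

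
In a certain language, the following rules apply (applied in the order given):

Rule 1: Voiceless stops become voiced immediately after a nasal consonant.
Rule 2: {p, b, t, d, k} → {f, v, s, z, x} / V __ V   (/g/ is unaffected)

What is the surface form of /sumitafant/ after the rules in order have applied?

Rule 1 (post-nasal voicing): /t/ is a voiceless stop immediately after the nasal /n/, so it voices to [d]. /sumitafant/ → sumitafand.
Rule 2 (intervocalic spirantization): /t/ is a stop between vowels /i/ and /a/, so it spirantizes to the fricative [s]. /sumitafand/ → sumisafand.

sumisafand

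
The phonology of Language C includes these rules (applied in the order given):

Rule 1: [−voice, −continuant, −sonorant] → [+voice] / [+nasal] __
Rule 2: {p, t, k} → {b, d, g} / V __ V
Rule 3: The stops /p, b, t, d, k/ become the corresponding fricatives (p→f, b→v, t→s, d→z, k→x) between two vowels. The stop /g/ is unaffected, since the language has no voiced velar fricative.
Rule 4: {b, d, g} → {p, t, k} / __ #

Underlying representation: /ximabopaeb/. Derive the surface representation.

ximavovaep

Rule 1 (post-nasal voicing): no segment meets the environment; /ximabopaeb/ is unchanged.
Rule 2 (intervocalic voicing): /p/ is a voiceless stop between vowels /o/ and /a/, so it voices to [b]. /ximabopaeb/ → ximabobaeb.
Rule 3 (intervocalic spirantization): /b/ is a stop between vowels /a/ and /o/, so it spirantizes to the fricative [v]. /b/ is a stop between vowels /o/ and /a/, so it spirantizes to the fricative [v]. /ximabobaeb/ → ximavovaeb.
Rule 4 (final devoicing): /b/ is a voiced stop in word-final position, so it devoices to [p]. /ximavovaeb/ → ximavovaep.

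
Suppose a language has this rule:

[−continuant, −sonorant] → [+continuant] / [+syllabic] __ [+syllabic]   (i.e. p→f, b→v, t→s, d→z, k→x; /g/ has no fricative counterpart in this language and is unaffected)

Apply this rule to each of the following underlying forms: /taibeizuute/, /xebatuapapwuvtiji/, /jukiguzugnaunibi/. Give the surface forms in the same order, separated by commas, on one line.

taiveizuuse, xevasuafapwuvtiji, juxiguzugnaunivi

/taibeizuute/: /b/ is a stop between vowels /i/ and /e/, so it spirantizes to the fricative [v]. /t/ is a stop between vowels /u/ and /e/, so it spirantizes to the fricative [s]. → [taiveizuuse].
/xebatuapapwuvtiji/: /b/ is a stop between vowels /e/ and /a/, so it spirantizes to the fricative [v]. /t/ is a stop between vowels /a/ and /u/, so it spirantizes to the fricative [s]. /p/ is a stop between vowels /a/ and /a/, so it spirantizes to the fricative [f]. → [xevasuafapwuvtiji].
/jukiguzugnaunibi/: /k/ is a stop between vowels /u/ and /i/, so it spirantizes to the fricative [x]. /b/ is a stop between vowels /i/ and /i/, so it spirantizes to the fricative [v]. → [juxiguzugnaunivi].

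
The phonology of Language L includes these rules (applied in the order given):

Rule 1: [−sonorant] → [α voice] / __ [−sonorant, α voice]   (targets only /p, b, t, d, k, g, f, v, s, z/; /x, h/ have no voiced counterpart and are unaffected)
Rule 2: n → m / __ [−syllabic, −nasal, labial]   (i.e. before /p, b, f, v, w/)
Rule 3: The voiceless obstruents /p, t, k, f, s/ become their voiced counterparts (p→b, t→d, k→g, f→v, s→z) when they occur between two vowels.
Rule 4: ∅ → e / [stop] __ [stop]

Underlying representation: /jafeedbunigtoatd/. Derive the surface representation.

Rule 1 (regressive voicing assimilation): /g/ precedes the voiceless obstruent /t/, so it devoices to [k] by assimilation. /t/ precedes the voiced obstruent /d/, so it voices to [d] by assimilation. /jafeedbunigtoatd/ → jafeedbuniktoadd.
Rule 2 (nasal place assimilation): no segment meets the environment; /jafeedbuniktoadd/ is unchanged.
Rule 3 (intervocalic voicing): /f/ is a voiceless obstruent between vowels /a/ and /e/, so it voices to [v]. /jafeedbuniktoadd/ → javeedbuniktoadd.
Rule 4 (stop-cluster e-epenthesis): /d/ and /b/ form a stop–stop cluster, so [e] is inserted between them. /k/ and /t/ form a stop–stop cluster, so [e] is inserted between them. /d/ and /d/ form a stop–stop cluster, so [e] is inserted between them. /javeedbuniktoadd/ → javeedebuniketoaded.

javeedebuniketoaded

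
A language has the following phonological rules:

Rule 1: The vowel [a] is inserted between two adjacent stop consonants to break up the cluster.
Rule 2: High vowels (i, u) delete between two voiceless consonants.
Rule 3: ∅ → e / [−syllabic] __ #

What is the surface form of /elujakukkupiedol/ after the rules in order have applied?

Rule 1 (stop-cluster a-epenthesis): /k/ and /k/ form a stop–stop cluster, so [a] is inserted between them. /elujakukkupiedol/ → elujakukakupiedol.
Rule 2 (high vowel syncope): /u/ is a high vowel flanked by voiceless consonants /k/ and /k/, so it deletes. /u/ is a high vowel flanked by voiceless consonants /k/ and /p/, so it deletes. /elujakukakupiedol/ → elujakkakpiedol.
Rule 3 (final e-epenthesis): the form ends in the consonant /l/, so [e] is inserted word-finally. /elujakkakpiedol/ → elujakkakpiedole.

elujakkakpiedole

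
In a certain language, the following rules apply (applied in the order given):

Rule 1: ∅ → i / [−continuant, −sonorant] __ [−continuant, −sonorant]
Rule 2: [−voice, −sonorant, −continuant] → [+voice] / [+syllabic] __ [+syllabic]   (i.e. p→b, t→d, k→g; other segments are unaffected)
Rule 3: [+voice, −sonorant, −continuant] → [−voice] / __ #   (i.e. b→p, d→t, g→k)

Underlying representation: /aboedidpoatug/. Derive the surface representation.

Rule 1 (stop-cluster i-epenthesis): /d/ and /p/ form a stop–stop cluster, so [i] is inserted between them. /aboedidpoatug/ → aboedidipoatug.
Rule 2 (intervocalic voicing): /p/ is a voiceless stop between vowels /i/ and /o/, so it voices to [b]. /t/ is a voiceless stop between vowels /a/ and /u/, so it voices to [d]. /aboedidipoatug/ → aboedidiboadug.
Rule 3 (final devoicing): /g/ is a voiced stop in word-final position, so it devoices to [k]. /aboedidiboadug/ → aboedidiboaduk.

aboedidiboaduk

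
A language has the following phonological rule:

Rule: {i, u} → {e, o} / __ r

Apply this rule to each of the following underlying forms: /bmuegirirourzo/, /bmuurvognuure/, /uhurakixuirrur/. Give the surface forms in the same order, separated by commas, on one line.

/bmuegirirourzo/: /i/ is a high vowel immediately before /r/, so it lowers to [e]. /i/ is a high vowel immediately before /r/, so it lowers to [e]. /u/ is a high vowel immediately before /r/, so it lowers to [o]. → [bmuegereroorzo].
/bmuurvognuure/: /u/ is a high vowel immediately before /r/, so it lowers to [o]. /u/ is a high vowel immediately before /r/, so it lowers to [o]. → [bmuorvognuore].
/uhurakixuirrur/: /u/ is a high vowel immediately before /r/, so it lowers to [o]. /i/ is a high vowel immediately before /r/, so it lowers to [e]. /u/ is a high vowel immediately before /r/, so it lowers to [o]. → [uhorakixuerror].

bmuegereroorzo, bmuorvognuore, uhorakixuerror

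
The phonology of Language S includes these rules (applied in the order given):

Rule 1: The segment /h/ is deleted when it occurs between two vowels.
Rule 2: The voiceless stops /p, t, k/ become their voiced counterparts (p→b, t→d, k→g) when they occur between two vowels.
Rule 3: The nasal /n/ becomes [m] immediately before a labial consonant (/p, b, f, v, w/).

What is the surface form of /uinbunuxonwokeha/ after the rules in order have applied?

Rule 1 (intervocalic h-deletion): /h/ occurs between vowels /e/ and /a/, so it deletes. /uinbunuxonwokeha/ → uinbunuxonwokea.
Rule 2 (intervocalic voicing): /k/ is a voiceless stop between vowels /o/ and /e/, so it voices to [g]. /uinbunuxonwokea/ → uinbunuxonwogea.
Rule 3 (nasal place assimilation): /n/ precedes the labial consonant /b/, so it assimilates in place to [m]. /n/ precedes the labial consonant /w/, so it assimilates in place to [m]. /uinbunuxonwogea/ → uimbunuxomwogea.

uimbunuxomwogea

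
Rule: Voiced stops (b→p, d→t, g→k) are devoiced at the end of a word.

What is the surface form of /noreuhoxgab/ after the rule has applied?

noreuhoxgap

/b/ is a voiced stop in word-final position, so it devoices to [p].
The other instance of /g/ does not occur in the required environment and remains unchanged.
Surface form: [noreuhoxgap].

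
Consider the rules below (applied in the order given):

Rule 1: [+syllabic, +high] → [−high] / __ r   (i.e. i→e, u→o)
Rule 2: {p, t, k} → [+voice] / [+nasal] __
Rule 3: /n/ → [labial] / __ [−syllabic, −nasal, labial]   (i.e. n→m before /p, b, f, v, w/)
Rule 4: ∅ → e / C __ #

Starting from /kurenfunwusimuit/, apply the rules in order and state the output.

Rule 1 (pre-rhotic lowering): /u/ is a high vowel immediately before /r/, so it lowers to [o]. /kurenfunwusimuit/ → korenfunwusimuit.
Rule 2 (post-nasal voicing): no segment meets the environment; /korenfunwusimuit/ is unchanged.
Rule 3 (nasal place assimilation): /n/ precedes the labial consonant /f/, so it assimilates in place to [m]. /n/ precedes the labial consonant /w/, so it assimilates in place to [m]. /korenfunwusimuit/ → koremfumwusimuit.
Rule 4 (final e-epenthesis): the form ends in the consonant /t/, so [e] is inserted word-finally. /koremfumwusimuit/ → koremfumwusimuite.

koremfumwusimuite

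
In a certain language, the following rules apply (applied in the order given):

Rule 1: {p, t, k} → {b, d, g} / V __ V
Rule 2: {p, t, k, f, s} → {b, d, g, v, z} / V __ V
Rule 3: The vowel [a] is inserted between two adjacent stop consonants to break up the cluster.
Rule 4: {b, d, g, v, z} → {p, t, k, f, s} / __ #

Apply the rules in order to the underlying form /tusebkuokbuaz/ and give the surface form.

tuzebakuokabuas

Rule 1 (intervocalic voicing): no segment meets the environment; /tusebkuokbuaz/ is unchanged.
Rule 2 (intervocalic voicing): /s/ is a voiceless obstruent between vowels /u/ and /e/, so it voices to [z]. /tusebkuokbuaz/ → tuzebkuokbuaz.
Rule 3 (stop-cluster a-epenthesis): /b/ and /k/ form a stop–stop cluster, so [a] is inserted between them. /k/ and /b/ form a stop–stop cluster, so [a] is inserted between them. /tuzebkuokbuaz/ → tuzebakuokabuaz.
Rule 4 (final devoicing): /z/ is a voiced obstruent in word-final position, so it devoices to [s]. /tuzebakuokabuaz/ → tuzebakuokabuas.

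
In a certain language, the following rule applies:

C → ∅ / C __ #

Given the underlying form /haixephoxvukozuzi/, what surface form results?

No segment of /haixephoxvukozuzi/ meets the structural description of the rule, so the form surfaces unchanged.

haixephoxvukozuzi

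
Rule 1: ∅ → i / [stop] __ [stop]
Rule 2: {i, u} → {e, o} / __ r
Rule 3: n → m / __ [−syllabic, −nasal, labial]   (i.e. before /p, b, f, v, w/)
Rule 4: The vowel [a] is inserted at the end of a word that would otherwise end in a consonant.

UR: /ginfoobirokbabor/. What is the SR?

gimfooberokibabora

Rule 1 (stop-cluster i-epenthesis): /k/ and /b/ form a stop–stop cluster, so [i] is inserted between them. /ginfoobirokbabor/ → ginfoobirokibabor.
Rule 2 (pre-rhotic lowering): /i/ is a high vowel immediately before /r/, so it lowers to [e]. /ginfoobirokibabor/ → ginfooberokibabor.
Rule 3 (nasal place assimilation): /n/ precedes the labial consonant /f/, so it assimilates in place to [m]. /ginfooberokibabor/ → gimfooberokibabor.
Rule 4 (final a-epenthesis): the form ends in the consonant /r/, so [a] is inserted word-finally. /gimfooberokibabor/ → gimfooberokibabora.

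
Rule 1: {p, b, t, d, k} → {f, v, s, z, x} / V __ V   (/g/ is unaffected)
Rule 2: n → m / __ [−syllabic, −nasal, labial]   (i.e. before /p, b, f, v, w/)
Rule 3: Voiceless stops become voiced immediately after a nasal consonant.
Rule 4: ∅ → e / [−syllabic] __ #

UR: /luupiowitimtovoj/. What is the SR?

Rule 1 (intervocalic spirantization): /p/ is a stop between vowels /u/ and /i/, so it spirantizes to the fricative [f]. /t/ is a stop between vowels /i/ and /i/, so it spirantizes to the fricative [s]. /luupiowitimtovoj/ → luufiowisimtovoj.
Rule 2 (nasal place assimilation): no segment meets the environment; /luufiowisimtovoj/ is unchanged.
Rule 3 (post-nasal voicing): /t/ is a voiceless stop immediately after the nasal /m/, so it voices to [d]. /luufiowisimtovoj/ → luufiowisimdovoj.
Rule 4 (final e-epenthesis): the form ends in the consonant /j/, so [e] is inserted word-finally. /luufiowisimdovoj/ → luufiowisimdovoje.

luufiowisimdovoje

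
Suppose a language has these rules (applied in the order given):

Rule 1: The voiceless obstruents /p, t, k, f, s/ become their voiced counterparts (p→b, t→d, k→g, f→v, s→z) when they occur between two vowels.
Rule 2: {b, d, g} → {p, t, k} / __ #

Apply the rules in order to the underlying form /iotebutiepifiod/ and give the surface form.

Rule 1 (intervocalic voicing): /t/ is a voiceless obstruent between vowels /o/ and /e/, so it voices to [d]. /t/ is a voiceless obstruent between vowels /u/ and /i/, so it voices to [d]. /p/ is a voiceless obstruent between vowels /e/ and /i/, so it voices to [b]. /f/ is a voiceless obstruent between vowels /i/ and /i/, so it voices to [v]. /iotebutiepifiod/ → iodebudiebiviod.
Rule 2 (final devoicing): /d/ is a voiced stop in word-final position, so it devoices to [t]. /iodebudiebiviod/ → iodebudiebiviot.

iodebudiebiviot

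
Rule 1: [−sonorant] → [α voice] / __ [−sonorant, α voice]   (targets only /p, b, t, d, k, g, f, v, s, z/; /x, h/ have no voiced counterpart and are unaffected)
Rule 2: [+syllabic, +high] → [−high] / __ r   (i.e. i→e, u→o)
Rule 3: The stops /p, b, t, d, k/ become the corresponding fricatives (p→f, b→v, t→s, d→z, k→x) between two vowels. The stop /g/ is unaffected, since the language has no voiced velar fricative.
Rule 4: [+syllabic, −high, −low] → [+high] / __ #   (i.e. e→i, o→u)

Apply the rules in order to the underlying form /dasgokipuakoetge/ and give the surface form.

Rule 1 (regressive voicing assimilation): /s/ precedes the voiced obstruent /g/, so it voices to [z] by assimilation. /t/ precedes the voiced obstruent /g/, so it voices to [d] by assimilation. /dasgokipuakoetge/ → dazgokipuakoedge.
Rule 2 (pre-rhotic lowering): no segment meets the environment; /dazgokipuakoedge/ is unchanged.
Rule 3 (intervocalic spirantization): /k/ is a stop between vowels /o/ and /i/, so it spirantizes to the fricative [x]. /p/ is a stop between vowels /i/ and /u/, so it spirantizes to the fricative [f]. /k/ is a stop between vowels /a/ and /o/, so it spirantizes to the fricative [x]. /dazgokipuakoedge/ → dazgoxifuaxoedge.
Rule 4 (final vowel raising): /e/ is a mid vowel in word-final position, so it raises to [i]. /dazgoxifuaxoedge/ → dazgoxifuaxoedgi.

dazgoxifuaxoedgi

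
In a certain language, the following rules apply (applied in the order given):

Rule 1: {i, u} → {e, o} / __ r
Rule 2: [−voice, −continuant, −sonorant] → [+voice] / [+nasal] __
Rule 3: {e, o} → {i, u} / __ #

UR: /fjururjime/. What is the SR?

fjororjimi

Rule 1 (pre-rhotic lowering): /u/ is a high vowel immediately before /r/, so it lowers to [o]. /u/ is a high vowel immediately before /r/, so it lowers to [o]. /fjururjime/ → fjororjime.
Rule 2 (post-nasal voicing): no segment meets the environment; /fjororjime/ is unchanged.
Rule 3 (final vowel raising): /e/ is a mid vowel in word-final position, so it raises to [i]. /fjororjime/ → fjororjimi.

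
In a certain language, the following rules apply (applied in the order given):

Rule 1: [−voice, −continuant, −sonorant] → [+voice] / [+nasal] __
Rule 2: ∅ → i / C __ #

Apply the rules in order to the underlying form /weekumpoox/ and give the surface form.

Rule 1 (post-nasal voicing): /p/ is a voiceless stop immediately after the nasal /m/, so it voices to [b]. /weekumpoox/ → weekumboox.
Rule 2 (final i-epenthesis): the form ends in the consonant /x/, so [i] is inserted word-finally. /weekumboox/ → weekumbooxi.

weekumbooxi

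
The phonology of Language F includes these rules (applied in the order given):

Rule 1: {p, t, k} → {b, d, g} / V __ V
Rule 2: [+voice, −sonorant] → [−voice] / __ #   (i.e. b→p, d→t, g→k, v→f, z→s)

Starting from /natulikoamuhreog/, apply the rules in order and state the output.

Rule 1 (intervocalic voicing): /t/ is a voiceless stop between vowels /a/ and /u/, so it voices to [d]. /k/ is a voiceless stop between vowels /i/ and /o/, so it voices to [g]. /natulikoamuhreog/ → naduligoamuhreog.
Rule 2 (final devoicing): /g/ is a voiced obstruent in word-final position, so it devoices to [k]. /naduligoamuhreog/ → naduligoamuhreok.

naduligoamuhreok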